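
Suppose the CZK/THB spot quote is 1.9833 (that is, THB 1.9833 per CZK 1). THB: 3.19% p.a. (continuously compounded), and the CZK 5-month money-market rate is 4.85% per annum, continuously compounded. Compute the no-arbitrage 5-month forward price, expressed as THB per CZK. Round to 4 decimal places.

T = 5/12 years.
Growth of 1 THB over T: e^(0.0319×5/12) = 1.0133804.
CZK accumulates by e^(0.0485×5/12) = 1.0204139.
CIP: F = S · (grow THB)/(grow CZK) = 1.9833 × 1.0133804/1.0204139 = 1.969630 THB per CZK.

1.9696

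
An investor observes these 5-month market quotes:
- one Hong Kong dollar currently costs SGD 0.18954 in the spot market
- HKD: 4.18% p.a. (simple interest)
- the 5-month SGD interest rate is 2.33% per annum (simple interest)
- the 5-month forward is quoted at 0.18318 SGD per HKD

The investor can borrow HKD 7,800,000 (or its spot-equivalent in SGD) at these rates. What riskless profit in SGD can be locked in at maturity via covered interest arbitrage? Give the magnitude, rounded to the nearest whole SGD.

SGD 39,076

T = 5/12 years.
Invest the HKD and cover forward: 7,800,000 × 1.017416667 × 0.18318 = SGD 1,453,689.00.
Convert at spot and invest in SGD: 7,800,000 × 0.18954 × 1.009708333 = SGD 1,492,764.92.
The quoted forward undervalues HKD, so borrow HKD, convert to SGD at spot, deposit the SGD at 2.33%, and buy HKD forward at 0.18318 to cover the loan.
The gap between the two covered legs is SGD 39,076.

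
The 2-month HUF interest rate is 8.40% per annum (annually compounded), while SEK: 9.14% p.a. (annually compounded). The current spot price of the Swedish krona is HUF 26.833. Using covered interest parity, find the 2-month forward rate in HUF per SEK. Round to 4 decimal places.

26.8026

T = 2/12 years.
HUF growth factor: (1 + 0.0840)^(2/12) = 1.01353375.
SEK growth factor: (1 + 0.0914)^(2/12) = 1.01468364.
So F = 26.833 × 1.01353375 / 1.01468364 = 26.802592 (HUF/SEK).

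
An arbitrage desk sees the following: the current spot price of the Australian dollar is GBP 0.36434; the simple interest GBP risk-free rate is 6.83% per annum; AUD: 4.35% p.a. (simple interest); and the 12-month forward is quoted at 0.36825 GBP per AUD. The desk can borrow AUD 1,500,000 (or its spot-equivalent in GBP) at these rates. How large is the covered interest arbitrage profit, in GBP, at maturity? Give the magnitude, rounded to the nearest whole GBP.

T = 1 year.
Route A — deposit AUD, sell forward: 1,500,000 × 1.043500 × 0.36825 = GBP 576,403.31.
Route B — convert at spot, deposit GBP: 1,500,000 × 0.36434 × 1.068300 = GBP 583,836.63.
The quoted forward undervalues AUD, so borrow AUD, convert to GBP at spot, deposit the GBP at 6.83%, and buy AUD forward at 0.36825 to cover the loan.
Arbitrage profit = |576,403.31 − 583,836.63| = GBP 7,433.

GBP 7,433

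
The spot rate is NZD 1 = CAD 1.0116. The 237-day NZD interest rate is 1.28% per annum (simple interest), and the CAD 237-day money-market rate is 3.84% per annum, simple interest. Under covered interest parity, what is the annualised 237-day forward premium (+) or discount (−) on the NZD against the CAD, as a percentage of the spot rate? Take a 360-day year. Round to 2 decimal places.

+2.54%

T = 237/360 years.
F = S · g_CAD/g_NZD = 1.0116 × 1.025280/1.0084267 = 1.0285063.
Annualised premium = (F − S)/S × (1/T) = (1.0285063 − 1.0116)/1.0116 ÷ (237/360) = 2.54%.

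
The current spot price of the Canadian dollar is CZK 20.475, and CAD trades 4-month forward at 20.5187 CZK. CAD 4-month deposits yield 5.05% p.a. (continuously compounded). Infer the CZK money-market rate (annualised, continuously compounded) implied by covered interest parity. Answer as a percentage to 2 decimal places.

T = 4/12 years.
CIP gives F = S · g_CZK/g_CAD, so g_CZK/g_CAD = 20.5187/20.475 = 1.0021343.
CAD growth factor: e^(0.0505×4/12) = 1.0169758.
So the CZK growth factor = 1.0191463.
Take logs: ln 1.0191463 / (4/12) = 0.056896, so 5.69%.

5.69%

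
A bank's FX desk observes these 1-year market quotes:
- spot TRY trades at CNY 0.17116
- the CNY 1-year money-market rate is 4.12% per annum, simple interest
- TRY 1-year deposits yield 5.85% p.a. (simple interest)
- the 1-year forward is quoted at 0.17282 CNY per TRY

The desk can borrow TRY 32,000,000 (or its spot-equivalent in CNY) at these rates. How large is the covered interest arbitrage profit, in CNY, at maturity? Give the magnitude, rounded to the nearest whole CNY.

T = 1 year.
Invest the TRY and cover forward: 32,000,000 × 1.058500 × 0.17282 = CNY 5,853,759.04.
Convert at spot and invest in CNY: 32,000,000 × 0.17116 × 1.041200 = CNY 5,702,777.34.
The quoted forward overvalues TRY, so borrow CNY, buy TRY at spot, deposit the TRY at 5.85%, and sell the proceeds forward at 0.17282.
The gap between the two covered legs is CNY 150,982.

CNY 150,982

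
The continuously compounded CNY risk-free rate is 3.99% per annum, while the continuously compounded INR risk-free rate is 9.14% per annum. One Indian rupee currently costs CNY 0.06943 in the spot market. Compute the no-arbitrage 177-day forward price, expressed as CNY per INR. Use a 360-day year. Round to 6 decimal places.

0.067694

T = 177/360 years.
Growth of 1 CNY over T: e^(0.0399×177/360) = 1.0198112.
INR growth factor: e^(0.0914×177/360) = 1.0459634.
So F = 0.06943 × 1.0198112 / 1.0459634 = 0.06769404 (CNY/INR).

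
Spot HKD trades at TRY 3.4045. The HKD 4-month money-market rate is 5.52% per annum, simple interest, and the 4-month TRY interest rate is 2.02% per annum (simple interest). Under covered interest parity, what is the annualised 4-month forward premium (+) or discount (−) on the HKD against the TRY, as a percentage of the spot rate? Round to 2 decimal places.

T = 4/12 years.
No-arbitrage forward: 3.4045 × 1.0067333 / 1.018400 = 3.3654984 TRY/HKD.
Annualised premium = (F − S)/S × (1/T) = (3.3654984 − 3.4045)/3.4045 ÷ (4/12) = -3.44%.

-3.44%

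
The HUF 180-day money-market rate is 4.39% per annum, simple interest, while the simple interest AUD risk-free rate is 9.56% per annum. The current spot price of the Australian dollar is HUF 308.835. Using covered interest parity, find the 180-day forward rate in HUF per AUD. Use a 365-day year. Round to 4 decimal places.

301.3155

T = 180/365 years.
Growth of 1 HUF over T: 1 + 0.0439×180/365 = 1.021649315.
AUD growth factor: 1 + 0.0956×180/365 = 1.047145205.
CIP: F = S · (grow HUF)/(grow AUD) = 308.835 × 1.021649315/1.047145205 = 301.315486 HUF per AUD.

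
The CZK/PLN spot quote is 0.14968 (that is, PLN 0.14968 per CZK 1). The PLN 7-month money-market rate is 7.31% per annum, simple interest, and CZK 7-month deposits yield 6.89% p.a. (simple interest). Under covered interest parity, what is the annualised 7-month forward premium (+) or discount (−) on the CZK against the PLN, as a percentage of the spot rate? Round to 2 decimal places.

+0.40%

T = 7/12 years.
No-arbitrage forward: 0.14968 × 1.0426417 / 1.0401917 = 0.15003255 PLN/CZK.
Annualised premium = (F − S)/S × (1/T) = (0.15003255 − 0.14968)/0.14968 ÷ (7/12) = 0.40%.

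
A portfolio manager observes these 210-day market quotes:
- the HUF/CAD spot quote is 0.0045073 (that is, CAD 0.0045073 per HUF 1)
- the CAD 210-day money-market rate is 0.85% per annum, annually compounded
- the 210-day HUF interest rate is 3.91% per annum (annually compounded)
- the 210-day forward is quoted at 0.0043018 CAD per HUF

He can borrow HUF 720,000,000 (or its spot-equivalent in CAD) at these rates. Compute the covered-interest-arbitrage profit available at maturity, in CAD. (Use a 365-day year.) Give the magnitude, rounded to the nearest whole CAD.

T = 210/365 years.
Keep in HUF, deliver into the forward: 720,000,000·1.022312516·0.0043018 = CAD 3,166,404.47.
Swap to CAD now, deposit: 720,000,000·0.0045073·1.00488162 = CAD 3,261,098.11.
The quoted forward undervalues HUF, so borrow HUF, convert to CAD at spot, deposit the CAD at 0.85%, and buy HUF forward at 0.0043018 to cover the loan.
Profit = 3,261,098.11 − 3,166,404.47 = CAD 94,694.

CAD 94,694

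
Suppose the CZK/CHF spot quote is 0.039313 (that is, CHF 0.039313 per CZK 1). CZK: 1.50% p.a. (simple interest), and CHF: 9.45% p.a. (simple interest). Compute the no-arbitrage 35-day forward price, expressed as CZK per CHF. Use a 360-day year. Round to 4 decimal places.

T = 35/360 years.
CHF accumulates by 1 + 0.0945×35/360 = 1.0091875.
Growth of 1 CZK over T: 1 + 0.0150×35/360 = 1.00145833.
So F = 0.039313 × 1.0091875 / 1.00145833 = 0.039616414 (CHF/CZK).
Quoted the other way: 1/0.039616414 = 25.2421 CZK per CHF.

25.2421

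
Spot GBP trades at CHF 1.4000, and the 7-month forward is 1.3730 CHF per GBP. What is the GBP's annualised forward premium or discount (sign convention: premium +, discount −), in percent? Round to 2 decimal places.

-3.31%

T = 7/12 years.
GBP trades forward at -1.92857% vs spot over the period.
Annualise by dividing by T: -0.0192857 / (7/12) = -0.033061 → -3.31%.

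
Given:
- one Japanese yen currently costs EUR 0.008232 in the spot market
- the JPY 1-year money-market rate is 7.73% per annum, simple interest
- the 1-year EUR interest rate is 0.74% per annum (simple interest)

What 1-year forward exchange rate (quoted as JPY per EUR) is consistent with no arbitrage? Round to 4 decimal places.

129.9060

T = 1 year.
Growth of 1 EUR over T: 1 + 0.0074×1 = 1.007400.
JPY growth factor: 1 + 0.0773×1 = 1.077300.
CIP: F = S · (grow EUR)/(grow JPY) = 0.008232 × 1.007400/1.077300 = 0.00769787135 EUR per JPY.
Invert for JPY per EUR: 1 / 0.00769787135 = 129.9060.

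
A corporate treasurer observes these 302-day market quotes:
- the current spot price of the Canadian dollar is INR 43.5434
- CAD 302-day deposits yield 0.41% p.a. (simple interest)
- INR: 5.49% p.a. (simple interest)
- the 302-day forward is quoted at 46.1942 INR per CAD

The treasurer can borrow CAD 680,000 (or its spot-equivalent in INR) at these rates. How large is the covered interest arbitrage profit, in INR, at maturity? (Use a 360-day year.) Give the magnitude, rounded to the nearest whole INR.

T = 302/360 years.
Invest the CAD and cover forward: 680,000 × 1.0034394444 × 46.1942 = INR 31,520,096.02.
Convert at spot and invest in INR: 680,000 × 43.5434 × 1.046055 = INR 30,973,178.08.
The quoted forward overvalues CAD, so borrow INR, buy CAD at spot, deposit the CAD at 0.41%, and sell the proceeds forward at 46.1942.
Profit = 31,520,096.02 − 30,973,178.08 = INR 546,918.

INR 546,918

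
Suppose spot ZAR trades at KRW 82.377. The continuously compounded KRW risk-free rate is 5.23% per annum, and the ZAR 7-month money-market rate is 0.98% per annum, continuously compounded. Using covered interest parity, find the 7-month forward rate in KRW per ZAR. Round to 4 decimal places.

84.4448

T = 7/12 years.
KRW growth factor: e^(0.0523×7/12) = 1.03097848.
Growth of 1 ZAR over T: e^(0.0098×7/12) = 1.00573304.
CIP: F = S · (grow KRW)/(grow ZAR) = 82.377 × 1.03097848/1.00573304 = 84.444789 KRW per ZAR.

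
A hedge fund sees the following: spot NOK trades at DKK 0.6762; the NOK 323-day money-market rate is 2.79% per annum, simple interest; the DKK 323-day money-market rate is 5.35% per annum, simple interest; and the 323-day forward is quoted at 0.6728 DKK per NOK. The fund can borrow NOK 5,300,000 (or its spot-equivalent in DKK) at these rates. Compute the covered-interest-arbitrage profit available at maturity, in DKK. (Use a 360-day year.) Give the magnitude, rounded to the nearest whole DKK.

DKK 100,788

T = 323/360 years.
Invest the NOK and cover forward: 5,300,000 × 1.0250325 × 0.6728 = DKK 3,655,101.89.
Convert at spot and invest in DKK: 5,300,000 × 0.6762 × 1.048001389 = DKK 3,755,890.26.
The quoted forward undervalues NOK, so borrow NOK, convert to DKK at spot, deposit the DKK at 5.35%, and buy NOK forward at 0.6728 to cover the loan.
The gap between the two covered legs is DKK 100,788.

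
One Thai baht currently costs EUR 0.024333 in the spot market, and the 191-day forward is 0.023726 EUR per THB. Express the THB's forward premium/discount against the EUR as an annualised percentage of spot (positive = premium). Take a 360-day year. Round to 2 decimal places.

T = 191/360 years.
(F − S)/S = (0.023726 − 0.024333)/0.024333 = -0.0249455.
×(1/T) gives -4.70% p.a.

-4.70%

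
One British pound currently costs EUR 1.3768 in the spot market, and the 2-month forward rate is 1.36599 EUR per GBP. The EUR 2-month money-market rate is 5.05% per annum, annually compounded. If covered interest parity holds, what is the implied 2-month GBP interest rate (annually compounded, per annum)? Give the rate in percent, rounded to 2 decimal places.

10.14%

T = 2/12 years.
CIP gives F = S · g_EUR/g_GBP, so g_EUR/g_GBP = 1.36599/1.3768 = 0.9921485.
The EUR side grows by (1 + 0.0505)^(2/12) = 1.0082448.
That pins the GBP growth at 1.0162237.
r = 1.0162237^(12/2) − 1 = 0.101377 → 10.14%.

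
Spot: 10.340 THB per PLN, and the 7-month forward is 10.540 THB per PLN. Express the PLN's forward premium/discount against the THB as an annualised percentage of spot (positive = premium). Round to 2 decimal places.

T = 7/12 years.
Period premium: (10.540 − 10.34)/10.34 = 0.0193424.
Annualise by dividing by T: 0.0193424 / (7/12) = 0.033158 → 3.32%.

+3.32%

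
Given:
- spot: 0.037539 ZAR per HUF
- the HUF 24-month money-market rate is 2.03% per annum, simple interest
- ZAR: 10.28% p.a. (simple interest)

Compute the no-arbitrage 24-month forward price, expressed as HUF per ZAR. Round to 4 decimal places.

T = 2 years.
ZAR growth factor: 1 + 0.1028×2 = 1.205600.
Growth of 1 HUF over T: 1 + 0.0203×2 = 1.040600.
CIP: F = S · (grow ZAR)/(grow HUF) = 0.037539 × 1.205600/1.040600 = 0.043491273 ZAR per HUF.
Invert for HUF per ZAR: 1 / 0.043491273 = 22.9931.

22.9931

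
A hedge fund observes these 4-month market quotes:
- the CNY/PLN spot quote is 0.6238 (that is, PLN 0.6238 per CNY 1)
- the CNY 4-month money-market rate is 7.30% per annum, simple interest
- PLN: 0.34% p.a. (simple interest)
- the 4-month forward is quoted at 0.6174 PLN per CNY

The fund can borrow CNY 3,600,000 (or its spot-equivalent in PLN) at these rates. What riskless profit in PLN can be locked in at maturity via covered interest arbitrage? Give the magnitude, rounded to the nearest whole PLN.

PLN 28,499

T = 4/12 years.
Invest the CNY and cover forward: 3,600,000 × 1.024333333 × 0.6174 = PLN 2,276,724.24.
Convert at spot and invest in PLN: 3,600,000 × 0.6238 × 1.001133333 = PLN 2,248,225.10.
The quoted forward overvalues CNY, so borrow PLN, buy CNY at spot, deposit the CNY at 7.30%, and sell the proceeds forward at 0.6174.
Arbitrage profit = |2,276,724.24 − 2,248,225.10| = PLN 28,499.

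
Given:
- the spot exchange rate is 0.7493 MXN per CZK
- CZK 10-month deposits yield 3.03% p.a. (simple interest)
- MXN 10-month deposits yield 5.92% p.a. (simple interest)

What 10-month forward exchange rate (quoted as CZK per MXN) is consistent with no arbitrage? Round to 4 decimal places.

1.3039

T = 10/12 years.
MXN accumulates by 1 + 0.0592×10/12 = 1.0493333.
CZK accumulates by 1 + 0.0303×10/12 = 1.025250.
CIP: F = S · (grow MXN)/(grow CZK) = 0.7493 × 1.0493333/1.025250 = 0.7669012 MXN per CZK.
Invert for CZK per MXN: 1 / 0.7669012 = 1.3039.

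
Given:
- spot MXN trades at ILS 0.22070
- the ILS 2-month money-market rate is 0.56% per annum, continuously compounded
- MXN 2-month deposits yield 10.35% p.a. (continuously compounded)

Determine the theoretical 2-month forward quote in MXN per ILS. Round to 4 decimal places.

T = 2/12 years.
Growth of 1 ILS over T: e^(0.0056×2/12) = 1.0009338.
Growth of 1 MXN over T: e^(0.1035×2/12) = 1.0173996.
CIP: F = S · (grow ILS)/(grow MXN) = 0.2207 × 1.0009338/1.0173996 = 0.2171281 ILS per MXN.
Invert for MXN per ILS: 1 / 0.2171281 = 4.6056.

4.6056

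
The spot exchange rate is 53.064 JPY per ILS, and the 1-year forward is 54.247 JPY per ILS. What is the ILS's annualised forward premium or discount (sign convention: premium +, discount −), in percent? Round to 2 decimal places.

T = 1 year.
(F − S)/S = (54.247 − 53.064)/53.064 = 0.0222938.
×(1/T) gives 2.23% p.a.

+2.23%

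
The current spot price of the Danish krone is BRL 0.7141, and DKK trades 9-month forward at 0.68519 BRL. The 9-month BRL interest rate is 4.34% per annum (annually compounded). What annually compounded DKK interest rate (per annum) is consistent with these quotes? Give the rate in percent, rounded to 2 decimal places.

T = 9/12 years.
By CIP, F/S equals the BRL-to-DKK growth ratio: 0.68519/0.7141 = 0.9595155.
BRL growth factor: (1 + 0.0434)^(9/12) = 1.0323765.
That pins the DKK growth at 1.0759352.
Annualise: 1.0759352^(12/9) − 1 = 0.102507 = 10.25%.

10.25%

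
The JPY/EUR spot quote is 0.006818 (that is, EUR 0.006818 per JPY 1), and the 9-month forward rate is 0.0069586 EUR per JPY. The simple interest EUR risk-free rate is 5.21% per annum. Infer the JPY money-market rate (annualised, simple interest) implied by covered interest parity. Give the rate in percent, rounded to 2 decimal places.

2.41%

T = 9/12 years.
CIP gives F = S · g_EUR/g_JPY, so g_EUR/g_JPY = 0.0069586/0.006818 = 1.0206219.
The EUR side grows by 1 + 0.0521×9/12 = 1.039075.
So the JPY growth factor = 1.0180803.
r = (1.0180803 − 1)/(9/12) = 0.024107 → 2.41%.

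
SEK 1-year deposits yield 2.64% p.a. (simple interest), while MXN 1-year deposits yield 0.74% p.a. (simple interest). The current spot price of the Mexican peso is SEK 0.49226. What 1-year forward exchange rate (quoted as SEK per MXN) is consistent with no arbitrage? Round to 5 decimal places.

0.50154

T = 1 year.
Growth of 1 SEK over T: 1 + 0.0264×1 = 1.026400.
MXN growth factor: 1 + 0.0074×1 = 1.007400.
So F = 0.49226 × 1.026400 / 1.007400 = 0.5015442 (SEK/MXN).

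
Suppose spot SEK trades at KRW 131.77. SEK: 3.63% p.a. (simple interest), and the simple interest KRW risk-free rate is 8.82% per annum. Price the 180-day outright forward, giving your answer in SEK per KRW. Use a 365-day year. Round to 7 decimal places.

T = 180/365 years.
Growth of 1 KRW over T: 1 + 0.0882×180/365 = 1.0434959.
SEK accumulates by 1 + 0.0363×180/365 = 1.0179014.
Forward (KRW per SEK) = 131.77 × 1.0434959 / 1.0179014 = 135.0833.
Invert for SEK per KRW: 1 / 135.0833 = 0.0074028.

0.0074028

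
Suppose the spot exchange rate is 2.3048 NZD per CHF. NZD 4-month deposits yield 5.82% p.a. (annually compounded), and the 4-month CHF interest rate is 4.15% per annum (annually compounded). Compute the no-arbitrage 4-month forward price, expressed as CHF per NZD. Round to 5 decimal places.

0.43158

T = 4/12 years.
Growth of 1 NZD over T: (1 + 0.0582)^(4/12) = 1.0190354.
CHF accumulates by (1 + 0.0415)^(4/12) = 1.0136463.
Forward (NZD per CHF) = 2.3048 × 1.0190354 / 1.0136463 = 2.317054.
Invert for CHF per NZD: 1 / 2.317054 = 0.43158.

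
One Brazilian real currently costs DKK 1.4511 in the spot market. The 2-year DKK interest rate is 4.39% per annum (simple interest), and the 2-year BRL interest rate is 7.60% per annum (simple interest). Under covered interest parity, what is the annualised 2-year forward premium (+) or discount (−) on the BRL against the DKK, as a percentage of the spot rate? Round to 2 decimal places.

-2.79%

T = 2 years.
F = S · g_DKK/g_BRL = 1.4511 × 1.087800/1.152000 = 1.3702314.
(F − S)/S ÷ T = (1.3702314 − 1.4511)/1.4511/2 = -0.027865 → -2.79%.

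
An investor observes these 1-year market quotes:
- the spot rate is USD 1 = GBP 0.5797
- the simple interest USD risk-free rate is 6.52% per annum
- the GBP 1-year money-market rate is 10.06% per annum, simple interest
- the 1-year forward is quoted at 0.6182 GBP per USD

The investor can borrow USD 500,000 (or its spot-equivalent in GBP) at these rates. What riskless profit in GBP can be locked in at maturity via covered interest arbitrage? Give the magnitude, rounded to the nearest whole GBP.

T = 1 year.
Keep in USD, deliver into the forward: 500,000·1.065200·0.6182 = GBP 329,253.32.
Swap to GBP now, deposit: 500,000·0.5797·1.100600 = GBP 319,008.91.
The quoted forward overvalues USD, so borrow GBP, buy USD at spot, deposit the USD at 6.52%, and sell the proceeds forward at 0.6182.
The gap between the two covered legs is GBP 10,244.

GBP 10,244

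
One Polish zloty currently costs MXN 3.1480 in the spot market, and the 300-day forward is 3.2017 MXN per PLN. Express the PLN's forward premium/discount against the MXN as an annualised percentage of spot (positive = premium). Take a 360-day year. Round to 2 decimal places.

+2.05%

T = 300/360 years.
PLN trades forward at +1.70584% vs spot over the period.
Per annum: 0.0170584 / (300/360) = 0.020470 = 2.05%.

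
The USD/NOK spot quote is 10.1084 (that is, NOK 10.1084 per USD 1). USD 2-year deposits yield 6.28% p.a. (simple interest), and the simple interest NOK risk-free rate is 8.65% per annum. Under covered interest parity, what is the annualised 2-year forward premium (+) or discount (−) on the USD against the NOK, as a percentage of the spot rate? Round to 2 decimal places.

+2.11%

T = 2 years.
F = S · g_NOK/g_USD = 10.1084 × 1.173000/1.125600 = 10.5340736.
(F − S)/S ÷ T = (10.5340736 − 10.1084)/10.1084/2 = 0.021055 → 2.11%.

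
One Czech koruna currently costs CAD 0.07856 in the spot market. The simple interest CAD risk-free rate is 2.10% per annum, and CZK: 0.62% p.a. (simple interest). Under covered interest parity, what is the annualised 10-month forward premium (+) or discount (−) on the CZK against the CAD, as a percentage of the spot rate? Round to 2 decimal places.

T = 10/12 years.
CIP forward (CAD per CZK) = 0.07856 × 1.017500/1.0051667 = 0.07952392.
(F − S)/S ÷ T = (0.07952392 − 0.07856)/0.07856/(10/12) = 0.014724 → 1.47%.

+1.47%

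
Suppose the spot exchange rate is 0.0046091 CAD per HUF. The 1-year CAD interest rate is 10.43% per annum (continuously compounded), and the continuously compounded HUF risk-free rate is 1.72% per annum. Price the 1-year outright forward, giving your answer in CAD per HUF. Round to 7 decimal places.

0.0050286

T = 1 year.
Growth of 1 CAD over T: e^(0.1043×1) = 1.1099334.
Growth of 1 HUF over T: e^(0.0172×1) = 1.0173488.
CIP: F = S · (grow CAD)/(grow HUF) = 0.0046091 × 1.1099334/1.0173488 = 0.005028555 CAD per HUF.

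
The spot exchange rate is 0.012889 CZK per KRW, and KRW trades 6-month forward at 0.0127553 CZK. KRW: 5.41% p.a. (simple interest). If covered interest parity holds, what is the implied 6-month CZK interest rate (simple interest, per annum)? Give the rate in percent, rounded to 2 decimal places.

3.28%

T = 6/12 years.
By CIP, F/S equals the CZK-to-KRW growth ratio: 0.0127553/0.012889 = 0.9896268.
The KRW side grows by 1 + 0.0541×6/12 = 1.027050.
So the CZK growth factor = 1.0163962.
(1.0163962 − 1)/T = 0.032792, i.e. 3.28%.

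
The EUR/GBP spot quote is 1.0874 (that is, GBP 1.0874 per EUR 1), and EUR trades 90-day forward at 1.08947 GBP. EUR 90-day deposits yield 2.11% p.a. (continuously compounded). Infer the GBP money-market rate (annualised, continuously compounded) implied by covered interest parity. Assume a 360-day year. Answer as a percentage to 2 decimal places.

T = 90/360 years.
F/S = 1.08947/1.0874 = 1.0019036 = (growth of GBP) / (growth of EUR).
The EUR side grows by e^(0.0211×90/360) = 1.0052889.
So the GBP growth factor = 1.0072026.
r = ln(1.0072026)/(90/360) = 0.028707 → 2.87%.

2.87%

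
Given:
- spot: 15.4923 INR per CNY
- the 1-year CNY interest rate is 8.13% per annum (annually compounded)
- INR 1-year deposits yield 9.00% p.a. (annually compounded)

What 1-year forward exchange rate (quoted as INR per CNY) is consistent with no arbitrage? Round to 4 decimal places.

15.6169

T = 1 year.
Growth of 1 INR over T: (1 + 0.0900)^1 = 1.090000.
CNY accumulates by (1 + 0.0813)^1 = 1.081300.
So F = 15.4923 × 1.090000 / 1.081300 = 15.616949 (INR/CNY).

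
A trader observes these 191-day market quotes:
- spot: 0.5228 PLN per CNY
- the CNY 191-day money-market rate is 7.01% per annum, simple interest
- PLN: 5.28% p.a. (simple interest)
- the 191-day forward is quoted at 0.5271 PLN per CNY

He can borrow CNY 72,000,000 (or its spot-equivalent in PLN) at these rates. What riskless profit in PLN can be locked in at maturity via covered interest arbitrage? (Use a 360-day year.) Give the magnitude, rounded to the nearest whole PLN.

PLN 666,612

T = 191/360 years.
Keep in CNY, deliver into the forward: 72,000,000·1.0371919444·0.5271 = PLN 39,362,678.92.
Swap to PLN now, deposit: 72,000,000·0.5228·1.0280133333 = PLN 38,696,066.69.
The quoted forward overvalues CNY, so borrow PLN, buy CNY at spot, deposit the CNY at 7.01%, and sell the proceeds forward at 0.5271.
Arbitrage profit = |39,362,678.92 − 38,696,066.69| = PLN 666,612.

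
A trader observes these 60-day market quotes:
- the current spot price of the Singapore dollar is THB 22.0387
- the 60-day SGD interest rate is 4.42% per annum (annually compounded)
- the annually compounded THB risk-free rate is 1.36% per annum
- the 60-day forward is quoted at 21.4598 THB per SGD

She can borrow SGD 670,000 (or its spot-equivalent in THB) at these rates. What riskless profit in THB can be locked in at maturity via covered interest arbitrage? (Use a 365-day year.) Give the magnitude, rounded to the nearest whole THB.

THB 318,099

T = 60/365 years.
Route A — deposit SGD, sell forward: 670,000 × 1.0071350947 × 21.4598 = THB 14,480,654.86.
Route B — convert at spot, deposit THB: 670,000 × 22.0387 × 1.0022230179 = THB 14,798,753.92.
The quoted forward undervalues SGD, so borrow SGD, convert to THB at spot, deposit the THB at 1.36%, and buy SGD forward at 21.4598 to cover the loan.
The gap between the two covered legs is THB 318,099.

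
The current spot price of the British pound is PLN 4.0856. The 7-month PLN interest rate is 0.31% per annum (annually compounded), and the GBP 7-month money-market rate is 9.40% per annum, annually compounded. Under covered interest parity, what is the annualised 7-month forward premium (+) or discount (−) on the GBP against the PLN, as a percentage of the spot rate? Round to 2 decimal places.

T = 7/12 years.
F = S · g_PLN/g_GBP = 4.0856 × 1.0018072/1.0538046 = 3.8840061.
Annualised premium = (F − S)/S × (1/T) = (3.8840061 − 4.0856)/4.0856 ÷ (7/12) = -8.46%.

-8.46%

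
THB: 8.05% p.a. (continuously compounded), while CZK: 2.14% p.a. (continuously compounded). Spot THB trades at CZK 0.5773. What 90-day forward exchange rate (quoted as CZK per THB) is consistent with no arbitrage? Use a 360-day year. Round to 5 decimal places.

0.56883

T = 90/360 years.
Growth of 1 CZK over T: e^(0.0214×90/360) = 1.0053643.
THB growth factor: e^(0.0805×90/360) = 1.0203289.
So F = 0.5773 × 1.0053643 / 1.0203289 = 0.5688331 (CZK/THB).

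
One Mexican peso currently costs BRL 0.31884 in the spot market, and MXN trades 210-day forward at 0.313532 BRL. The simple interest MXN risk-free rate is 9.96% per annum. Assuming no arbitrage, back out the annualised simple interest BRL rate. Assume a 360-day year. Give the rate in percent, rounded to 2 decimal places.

6.94%

T = 210/360 years.
CIP gives F = S · g_BRL/g_MXN, so g_BRL/g_MXN = 0.313532/0.31884 = 0.9833522.
MXN growth factor: 1 + 0.0996×210/360 = 1.058100.
So the BRL growth factor = 1.040485.
(1.040485 − 1)/T = 0.069403, i.e. 6.94%.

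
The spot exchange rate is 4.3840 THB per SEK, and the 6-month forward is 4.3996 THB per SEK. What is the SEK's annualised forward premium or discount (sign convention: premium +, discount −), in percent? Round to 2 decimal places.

T = 6/12 years.
Period premium: (4.3996 − 4.384)/4.384 = 0.0035584.
Per annum: 0.0035584 / (6/12) = 0.007117 = 0.71%.

+0.71%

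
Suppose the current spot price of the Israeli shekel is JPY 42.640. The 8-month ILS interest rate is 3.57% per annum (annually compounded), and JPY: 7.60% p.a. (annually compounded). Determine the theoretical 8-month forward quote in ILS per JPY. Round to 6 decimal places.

0.022863

T = 8/12 years.
JPY accumulates by (1 + 0.0760)^(8/12) = 1.0500457.
Growth of 1 ILS over T: (1 + 0.0357)^(8/12) = 1.0236606.
So F = 42.64 × 1.0500457 / 1.0236606 = 43.73906 (JPY/ILS).
Invert for ILS per JPY: 1 / 43.73906 = 0.022863.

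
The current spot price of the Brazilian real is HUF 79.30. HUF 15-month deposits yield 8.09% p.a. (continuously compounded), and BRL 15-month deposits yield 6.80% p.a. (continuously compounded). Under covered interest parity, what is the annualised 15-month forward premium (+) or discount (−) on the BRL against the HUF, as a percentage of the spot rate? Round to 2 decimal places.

+1.30%

T = 15/12 years.
No-arbitrage forward: 79.3 × 1.1064149 / 1.0887171 = 80.58907 HUF/BRL.
(F − S)/S ÷ T = (80.58907 − 79.3)/79.3/(15/12) = 0.013004 → 1.30%.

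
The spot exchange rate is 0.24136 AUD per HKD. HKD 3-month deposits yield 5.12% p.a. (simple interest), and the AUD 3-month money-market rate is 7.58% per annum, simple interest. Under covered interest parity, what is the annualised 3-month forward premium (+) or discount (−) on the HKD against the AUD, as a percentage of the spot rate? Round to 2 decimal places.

T = 3/12 years.
CIP forward (AUD per HKD) = 0.24136 × 1.018950/1.012800 = 0.24282560.
(F − S)/S ÷ T = (0.24282560 − 0.24136)/0.24136/(3/12) = 0.024289 → 2.43%.

+2.43%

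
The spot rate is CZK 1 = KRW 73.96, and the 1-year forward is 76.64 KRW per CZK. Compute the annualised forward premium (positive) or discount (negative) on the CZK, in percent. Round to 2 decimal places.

T = 1 year.
CZK trades forward at +3.62358% vs spot over the period.
×(1/T) gives 3.62% p.a.

+3.62%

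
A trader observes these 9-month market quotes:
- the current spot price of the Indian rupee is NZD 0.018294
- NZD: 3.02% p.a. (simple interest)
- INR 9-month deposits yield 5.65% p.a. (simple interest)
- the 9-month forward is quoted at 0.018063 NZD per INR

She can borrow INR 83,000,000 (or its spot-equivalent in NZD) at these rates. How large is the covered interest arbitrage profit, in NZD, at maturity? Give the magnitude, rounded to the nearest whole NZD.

NZD 9,965

T = 9/12 years.
Invest the INR and cover forward: 83,000,000 × 1.042375 × 0.018063 = NZD 1,562,758.83.
Convert at spot and invest in NZD: 83,000,000 × 0.018294 × 1.022650 = NZD 1,552,793.81.
The quoted forward overvalues INR, so borrow NZD, buy INR at spot, deposit the INR at 5.65%, and sell the proceeds forward at 0.018063.
The gap between the two covered legs is NZD 9,965.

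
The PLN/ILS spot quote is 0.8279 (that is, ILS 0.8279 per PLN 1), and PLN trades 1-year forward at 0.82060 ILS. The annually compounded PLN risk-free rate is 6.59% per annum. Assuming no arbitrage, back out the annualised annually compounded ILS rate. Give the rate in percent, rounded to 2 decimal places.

5.65%

T = 1 year.
CIP gives F = S · g_ILS/g_PLN, so g_ILS/g_PLN = 0.8206/0.8279 = 0.9911825.
The PLN side grows by (1 + 0.0659)^1 = 1.065900.
That pins the ILS growth at 1.0565014.
Annualise: 1.0565014^(1/1) − 1 = 0.056501 = 5.65%.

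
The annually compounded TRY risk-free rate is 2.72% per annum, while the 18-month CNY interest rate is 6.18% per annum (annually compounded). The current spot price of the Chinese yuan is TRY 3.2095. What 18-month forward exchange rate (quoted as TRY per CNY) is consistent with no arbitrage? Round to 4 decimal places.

3.0539

T = 18/12 years.
TRY growth factor: (1 + 0.0272)^(18/12) = 1.0410762.
CNY accumulates by (1 + 0.0618)^(18/12) = 1.0941178.
Forward (TRY per CNY) = 3.2095 × 1.0410762 / 1.0941178 = 3.053907.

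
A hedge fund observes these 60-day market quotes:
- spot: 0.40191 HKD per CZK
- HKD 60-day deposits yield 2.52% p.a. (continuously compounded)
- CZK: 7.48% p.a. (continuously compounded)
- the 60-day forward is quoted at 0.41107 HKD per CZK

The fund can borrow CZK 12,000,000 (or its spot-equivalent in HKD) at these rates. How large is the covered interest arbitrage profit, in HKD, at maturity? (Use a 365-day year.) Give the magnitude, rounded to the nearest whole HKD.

HKD 150,928

T = 60/365 years.
Keep in CZK, deliver into the forward: 12,000,000·1.012371796·0.41107 = HKD 4,993,868.09.
Swap to HKD now, deposit: 12,000,000·0.40191·1.004151058 = HKD 4,842,940.22.
The quoted forward overvalues CZK, so borrow HKD, buy CZK at spot, deposit the CZK at 7.48%, and sell the proceeds forward at 0.41107.
The gap between the two covered legs is HKD 150,928.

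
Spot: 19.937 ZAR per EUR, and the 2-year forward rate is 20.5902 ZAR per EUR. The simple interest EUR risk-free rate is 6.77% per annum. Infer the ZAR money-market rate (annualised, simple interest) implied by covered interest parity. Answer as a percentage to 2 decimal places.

T = 2 years.
CIP gives F = S · g_ZAR/g_EUR, so g_ZAR/g_EUR = 20.5902/19.937 = 1.0327632.
The EUR side grows by 1 + 0.0677×2 = 1.135400.
That pins the ZAR growth at 1.1725993.
(1.1725993 − 1)/T = 0.086300, i.e. 8.63%.

8.63%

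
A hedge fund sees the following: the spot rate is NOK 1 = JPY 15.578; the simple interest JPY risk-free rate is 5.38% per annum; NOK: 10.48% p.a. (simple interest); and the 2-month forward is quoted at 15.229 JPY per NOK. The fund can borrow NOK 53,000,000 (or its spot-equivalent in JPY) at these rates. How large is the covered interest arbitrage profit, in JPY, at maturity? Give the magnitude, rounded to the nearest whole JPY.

JPY 11,802,192

T = 2/12 years.
Invest the NOK and cover forward: 53,000,000 × 1.01746666667 × 15.229 = JPY 821,234,992.94.
Convert at spot and invest in JPY: 53,000,000 × 15.578 × 1.00896666667 = JPY 833,037,184.87.
The quoted forward undervalues NOK, so borrow NOK, convert to JPY at spot, deposit the JPY at 5.38%, and buy NOK forward at 15.229 to cover the loan.
Arbitrage profit = |821,234,992.94 − 833,037,184.87| = JPY 11,802,192.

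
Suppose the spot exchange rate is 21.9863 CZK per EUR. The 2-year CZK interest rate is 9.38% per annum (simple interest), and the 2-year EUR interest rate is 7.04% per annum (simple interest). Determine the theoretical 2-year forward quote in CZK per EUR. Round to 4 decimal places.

T = 2 years.
Growth of 1 CZK over T: 1 + 0.0938×2 = 1.187600.
EUR accumulates by 1 + 0.0704×2 = 1.140800.
So F = 21.9863 × 1.187600 / 1.140800 = 22.888263 (CZK/EUR).

22.8883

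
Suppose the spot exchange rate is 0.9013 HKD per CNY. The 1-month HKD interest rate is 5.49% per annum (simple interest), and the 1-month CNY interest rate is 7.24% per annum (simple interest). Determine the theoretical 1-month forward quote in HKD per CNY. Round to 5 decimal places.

T = 1/12 years.
Growth of 1 HKD over T: 1 + 0.0549×1/12 = 1.004575.
Growth of 1 CNY over T: 1 + 0.0724×1/12 = 1.0060333.
CIP: F = S · (grow HKD)/(grow CNY) = 0.9013 × 1.004575/1.0060333 = 0.8999935 HKD per CNY.

0.89999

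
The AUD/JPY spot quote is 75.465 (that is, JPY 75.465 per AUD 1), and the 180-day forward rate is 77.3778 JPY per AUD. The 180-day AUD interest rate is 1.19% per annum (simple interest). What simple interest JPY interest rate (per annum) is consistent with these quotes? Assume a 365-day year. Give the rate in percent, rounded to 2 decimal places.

T = 180/365 years.
F/S = 77.3778/75.465 = 1.0253468 = (growth of JPY) / (growth of AUD).
The AUD side grows by 1 + 0.0119×180/365 = 1.0058685.
Hence g_JPY = 1.031364.
r = (1.031364 − 1)/(180/365) = 0.063599 → 6.36%.

6.36%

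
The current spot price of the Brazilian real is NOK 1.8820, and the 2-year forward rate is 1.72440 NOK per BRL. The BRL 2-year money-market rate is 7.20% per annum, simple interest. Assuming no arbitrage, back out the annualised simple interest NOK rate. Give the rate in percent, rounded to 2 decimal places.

T = 2 years.
F/S = 1.7244/1.882 = 0.9162593 = (growth of NOK) / (growth of BRL).
The BRL side grows by 1 + 0.0720×2 = 1.144000.
So the NOK growth factor = 1.0482006.
(1.0482006 − 1)/T = 0.024100, i.e. 2.41%.

2.41%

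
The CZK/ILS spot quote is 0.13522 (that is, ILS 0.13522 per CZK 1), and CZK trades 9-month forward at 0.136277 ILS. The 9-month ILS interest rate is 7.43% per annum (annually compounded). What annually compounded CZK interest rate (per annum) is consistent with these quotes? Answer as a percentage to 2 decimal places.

T = 9/12 years.
F/S = 0.136277/0.13522 = 1.0078169 = (growth of ILS) / (growth of CZK).
The ILS side grows by (1 + 0.0743)^(9/12) = 1.0552228.
Hence g_CZK = 1.0470382.
r = 1.0470382^(12/9) − 1 = 0.063204 → 6.32%.

6.32%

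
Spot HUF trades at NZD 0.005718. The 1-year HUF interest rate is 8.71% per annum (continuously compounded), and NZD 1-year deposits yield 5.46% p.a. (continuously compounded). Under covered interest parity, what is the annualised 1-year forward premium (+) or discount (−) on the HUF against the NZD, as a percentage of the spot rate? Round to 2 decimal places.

-3.20%

T = 1 year.
F = S · g_NZD/g_HUF = 0.005718 × 1.0561181/1.0910058 = 0.005535152.
Annualised premium = (F − S)/S × (1/T) = (0.005535152 − 0.005718)/0.005718 ÷ 1 = -3.20%.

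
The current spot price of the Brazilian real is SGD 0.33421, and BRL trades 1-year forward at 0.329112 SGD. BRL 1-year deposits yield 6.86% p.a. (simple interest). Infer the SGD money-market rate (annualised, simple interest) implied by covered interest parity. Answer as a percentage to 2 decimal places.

T = 1 year.
CIP gives F = S · g_SGD/g_BRL, so g_SGD/g_BRL = 0.329112/0.33421 = 0.9847461.
The BRL side grows by 1 + 0.0686×1 = 1.068600.
Hence g_SGD = 1.0522997.
(1.0522997 − 1)/T = 0.052300, i.e. 5.23%.

5.23%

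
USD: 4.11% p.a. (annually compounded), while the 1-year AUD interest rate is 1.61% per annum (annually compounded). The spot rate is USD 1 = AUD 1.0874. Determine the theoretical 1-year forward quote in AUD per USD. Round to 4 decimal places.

1.0613

T = 1 year.
AUD growth factor: (1 + 0.0161)^1 = 1.016100.
USD accumulates by (1 + 0.0411)^1 = 1.041100.
So F = 1.0874 × 1.016100 / 1.041100 = 1.061288 (AUD/USD).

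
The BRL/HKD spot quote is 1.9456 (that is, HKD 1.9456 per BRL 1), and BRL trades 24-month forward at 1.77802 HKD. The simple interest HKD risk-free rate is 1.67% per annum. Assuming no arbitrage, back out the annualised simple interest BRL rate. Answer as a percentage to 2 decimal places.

6.54%

T = 2 years.
F/S = 1.77802/1.9456 = 0.9138672 = (growth of HKD) / (growth of BRL).
HKD growth factor: 1 + 0.0167×2 = 1.033400.
Hence g_BRL = 1.1307989.
(1.1307989 − 1)/T = 0.065399, i.e. 6.54%.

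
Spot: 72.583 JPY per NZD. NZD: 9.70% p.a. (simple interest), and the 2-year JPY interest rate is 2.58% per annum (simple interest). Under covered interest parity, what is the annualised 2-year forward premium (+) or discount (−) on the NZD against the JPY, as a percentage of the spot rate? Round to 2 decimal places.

-5.96%

T = 2 years.
No-arbitrage forward: 72.583 × 1.051600 / 1.194000 = 63.926535 JPY/NZD.
(F − S)/S ÷ T = (63.926535 − 72.583)/72.583/2 = -0.059631 → -5.96%.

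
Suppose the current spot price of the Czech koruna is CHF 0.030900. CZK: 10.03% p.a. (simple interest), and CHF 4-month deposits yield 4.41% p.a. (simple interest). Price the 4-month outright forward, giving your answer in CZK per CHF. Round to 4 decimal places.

32.9599

T = 4/12 years.
CHF accumulates by 1 + 0.0441×4/12 = 1.014700.
Growth of 1 CZK over T: 1 + 0.1003×4/12 = 1.03343333.
So F = 0.0309 × 1.014700 / 1.03343333 = 0.030339867 (CHF/CZK).
Invert for CZK per CHF: 1 / 0.030339867 = 32.9599.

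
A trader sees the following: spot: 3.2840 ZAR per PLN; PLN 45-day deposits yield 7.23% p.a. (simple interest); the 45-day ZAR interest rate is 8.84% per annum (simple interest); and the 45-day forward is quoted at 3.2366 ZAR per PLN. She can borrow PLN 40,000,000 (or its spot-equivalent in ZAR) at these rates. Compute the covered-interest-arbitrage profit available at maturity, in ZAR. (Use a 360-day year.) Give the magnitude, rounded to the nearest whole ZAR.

ZAR 2,177,497

T = 45/360 years.
Invest the PLN and cover forward: 40,000,000 × 1.0090375 × 3.2366 = ZAR 130,634,030.90.
Convert at spot and invest in ZAR: 40,000,000 × 3.2840 × 1.011050 = ZAR 132,811,528.00.
The quoted forward undervalues PLN, so borrow PLN, convert to ZAR at spot, deposit the ZAR at 8.84%, and buy PLN forward at 3.2366 to cover the loan.
Profit = 132,811,528.00 − 130,634,030.90 = ZAR 2,177,497.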